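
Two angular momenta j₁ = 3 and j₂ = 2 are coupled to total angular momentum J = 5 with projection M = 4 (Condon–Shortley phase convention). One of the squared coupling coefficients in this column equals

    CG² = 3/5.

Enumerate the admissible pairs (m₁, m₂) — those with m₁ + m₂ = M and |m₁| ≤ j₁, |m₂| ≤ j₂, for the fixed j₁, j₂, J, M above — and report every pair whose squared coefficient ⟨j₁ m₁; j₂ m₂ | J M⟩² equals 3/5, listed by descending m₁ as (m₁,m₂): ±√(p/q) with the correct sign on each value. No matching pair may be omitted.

Admissible pairs with m₁+m₂ = M = 4: (2,2), (3,1)
  (m₁,m₂)=(3,1): CG² = 2/5, CG = +√(2/5)
  (m₁,m₂)=(2,2): CG² = 3/5, CG = +√(3/5)   ← matches the target
Pairs with CG² = 3/5: (2,2): +√(3/5)

(2,2): +√(3/5)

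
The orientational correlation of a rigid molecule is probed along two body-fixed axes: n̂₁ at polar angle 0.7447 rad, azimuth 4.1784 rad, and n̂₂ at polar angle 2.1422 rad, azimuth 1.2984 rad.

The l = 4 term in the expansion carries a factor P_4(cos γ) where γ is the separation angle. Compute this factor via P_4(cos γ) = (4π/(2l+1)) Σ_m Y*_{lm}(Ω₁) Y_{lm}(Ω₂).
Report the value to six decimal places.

0.541113

Summing Y*_{l m}(θ₁,φ₁)·Y_{l m}(θ₂,φ₂) over m ∈ [−4, 4]; prefactor 4π/(2·4+1) = 1.396263:
  m=-4: Y*=-0.050007-0.078855i  Y=+0.102534+0.196368i  product +0.010357-0.017905i
  m=-3: Y*=+0.286385-0.008930i  Y=+0.293771-0.275662i  product +0.081670-0.081569i
  m=-2: Y*=-0.206196+0.374923i  Y=-0.212004-0.128467i  product +0.091879-0.052996i
  m=-1: Y*=-0.094145-0.159220i  Y=+0.055158-0.197458i  product -0.036632+0.009807i
  m=+0: Y*=-0.316181-0.000000i  Y=-0.294119+0.000000i  product +0.092995+0.000000i
  m=+1: Y*=+0.094145-0.159220i  Y=-0.055158-0.197458i  product -0.036632-0.009807i
  m=+2: Y*=-0.206196-0.374923i  Y=-0.212004+0.128467i  product +0.091879+0.052996i
  m=+3: Y*=-0.286385-0.008930i  Y=-0.293771-0.275662i  product +0.081670+0.081569i
  m=+4: Y*=-0.050007+0.078855i  Y=+0.102534-0.196368i  product +0.010357+0.017905i
Σ over m = +0.387544-0.000000i; ×(4π/9) → +0.541113-0.000000i. Real part: 0.541113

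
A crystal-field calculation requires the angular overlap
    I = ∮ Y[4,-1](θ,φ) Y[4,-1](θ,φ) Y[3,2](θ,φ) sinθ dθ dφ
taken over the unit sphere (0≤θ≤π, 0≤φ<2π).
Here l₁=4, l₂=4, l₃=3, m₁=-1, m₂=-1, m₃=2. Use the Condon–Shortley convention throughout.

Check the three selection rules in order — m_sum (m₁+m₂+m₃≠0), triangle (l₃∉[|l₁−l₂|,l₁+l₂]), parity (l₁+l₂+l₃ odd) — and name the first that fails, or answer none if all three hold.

Σmᵢ = 0  ✓
l₃∈[|l₁−l₂|,l₁+l₂]=[0,8], have l₃=3  ✓
Σlᵢ = 11 ⇒ odd  ✗

parity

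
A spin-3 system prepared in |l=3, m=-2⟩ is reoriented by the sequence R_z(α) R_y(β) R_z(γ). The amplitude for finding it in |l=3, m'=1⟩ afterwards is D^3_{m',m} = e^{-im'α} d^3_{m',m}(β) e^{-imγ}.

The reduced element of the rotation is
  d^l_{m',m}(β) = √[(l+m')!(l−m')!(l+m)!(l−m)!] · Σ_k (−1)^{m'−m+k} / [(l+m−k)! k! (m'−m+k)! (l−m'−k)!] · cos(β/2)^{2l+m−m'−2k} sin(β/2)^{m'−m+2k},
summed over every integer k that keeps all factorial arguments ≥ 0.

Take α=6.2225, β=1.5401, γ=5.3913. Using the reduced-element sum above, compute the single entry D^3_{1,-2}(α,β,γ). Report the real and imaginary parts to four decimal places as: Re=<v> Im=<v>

D^3_{1,-2}(6.2225,1.5401,5.3913) = e^{-i·1·6.2225}·d^3_{1,-2}(1.5401)·e^{-i·-2·5.3913}. Compute d first:
With c≡cos(β/2)=0.717876 and s≡sin(β/2)=0.696171, N=[24·2·1·120]^{1/2}=75.894664
The bounds max(0,m−m')=0 and min(l+m,l−m')=1 give 2 terms
  k=0: (−1)^3·75.8947/(12)·0.7179^3·0.6962^3 = -0.789453
  k=1: (−1)^4·75.8947/(24)·0.7179^1·0.6962^5 = +0.371218
d^3_{1,-2}(1.5401) = -0.789453 +0.371218 = -0.418234
D = (+0.998159+0.060648i)·(-0.418234)·(-0.211368-0.977407i) = +0.063447+0.413394i

Re=0.0634 Im=0.4134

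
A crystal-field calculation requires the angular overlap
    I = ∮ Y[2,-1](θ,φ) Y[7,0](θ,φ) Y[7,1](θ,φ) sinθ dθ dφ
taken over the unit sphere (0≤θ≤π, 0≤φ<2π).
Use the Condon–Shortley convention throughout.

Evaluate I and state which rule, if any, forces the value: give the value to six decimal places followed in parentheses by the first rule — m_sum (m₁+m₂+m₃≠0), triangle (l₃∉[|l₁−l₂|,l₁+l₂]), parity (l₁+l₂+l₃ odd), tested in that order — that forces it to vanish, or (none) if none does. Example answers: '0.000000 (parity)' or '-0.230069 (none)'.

-0.026159 (none)

m-sum 0 ✓  L=16 even ✓  5≤7≤9 ✓
Π(2lᵢ+1) = 5×15×15 = 1125
triangle coeff Δ(2,7,7) = 1/185640
Σ_t [0,2]: t=0:+1/2419200 t=1:−1/518400 t=2:+1/2419200 = -1/907200
(3j)²=56/3315 [(2 7 7; 0 0 0)], sign=+1
Σ_t [1,2]: t=1:−1/1036800 t=2:+1/1209600 = -1/7257600
(3j)²=1/2210 [(2 7 7; -1 0 1)], sign=-1
⇒ 4πI² = 420/48841
I = (-1)√(420/48841/(4π)) = -0.02615938
No selection rule forces the value: the integral is nonzero (none).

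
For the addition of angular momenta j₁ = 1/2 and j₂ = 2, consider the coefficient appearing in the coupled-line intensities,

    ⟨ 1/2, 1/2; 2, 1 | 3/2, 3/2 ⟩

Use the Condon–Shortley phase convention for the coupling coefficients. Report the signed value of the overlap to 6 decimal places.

j₁+j₂−J=1  J+j₁−j₂=0  J−j₁+j₂=3  j₁+j₂+J+1=5
(j₁±m₁, j₂±m₂, J±M) = (1,0,3,1,3,0)
P² = 36/5
sum k=0..0:
  [0] +1/6 = 1/6
S = 1/6
C² = P²·S² = 1/5 ; C = +0.447214

+0.447214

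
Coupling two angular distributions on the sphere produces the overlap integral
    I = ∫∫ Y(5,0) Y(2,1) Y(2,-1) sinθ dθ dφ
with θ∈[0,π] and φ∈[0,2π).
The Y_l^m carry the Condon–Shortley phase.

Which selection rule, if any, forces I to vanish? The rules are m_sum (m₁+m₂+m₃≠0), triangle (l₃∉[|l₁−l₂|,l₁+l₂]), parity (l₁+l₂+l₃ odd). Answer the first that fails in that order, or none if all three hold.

azimuthal sum: 0 + 1 − 1 = 0  ✓
l₃ must lie in [3,7]; have l₃=2  ✗
L = 5 + 2 + 2 = 9 (odd)

triangle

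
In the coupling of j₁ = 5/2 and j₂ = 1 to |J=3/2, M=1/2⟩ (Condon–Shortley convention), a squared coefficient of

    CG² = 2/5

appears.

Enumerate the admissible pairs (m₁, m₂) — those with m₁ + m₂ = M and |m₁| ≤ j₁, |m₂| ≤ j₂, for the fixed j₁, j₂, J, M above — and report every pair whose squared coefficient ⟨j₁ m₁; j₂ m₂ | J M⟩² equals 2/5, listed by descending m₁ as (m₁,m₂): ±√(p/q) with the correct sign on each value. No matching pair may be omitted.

(3/2,-1): +√(2/5); (1/2,0): −√(2/5)

Admissible pairs with m₁+m₂ = M = 1/2: (-1/2,1), (1/2,0), (3/2,-1)
  (m₁,m₂)=(3/2,-1): CG² = 2/5, CG = +√(2/5)   ← matches the target
  (m₁,m₂)=(1/2,0): CG² = 2/5, CG = −√(2/5)   ← matches the target
  (m₁,m₂)=(-1/2,1): CG² = 1/5, CG = +√(1/5)
Pairs with CG² = 2/5: (3/2,-1): +√(2/5); (1/2,0): −√(2/5)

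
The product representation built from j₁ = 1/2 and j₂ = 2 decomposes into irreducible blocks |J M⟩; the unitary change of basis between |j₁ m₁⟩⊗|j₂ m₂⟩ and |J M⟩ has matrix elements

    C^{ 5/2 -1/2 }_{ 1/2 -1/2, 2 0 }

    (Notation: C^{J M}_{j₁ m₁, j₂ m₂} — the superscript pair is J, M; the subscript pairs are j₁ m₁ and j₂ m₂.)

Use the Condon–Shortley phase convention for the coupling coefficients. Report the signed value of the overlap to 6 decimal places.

+0.774597

triangle: 0!×1!×4!/6! = 24/720
(j±m)!: 0!×1!×2!×2!×2!×3! = 48
prefactor² = (2J+1)×Δ×N² = 48/5
  k=0: +1/(0!×0!×1!×2!×0!×2!) = 1/4
Σ = 1/4  ⇒  CG² = 48/5×(1/4)² = 3/5
CG = +√(3/5) = +0.774597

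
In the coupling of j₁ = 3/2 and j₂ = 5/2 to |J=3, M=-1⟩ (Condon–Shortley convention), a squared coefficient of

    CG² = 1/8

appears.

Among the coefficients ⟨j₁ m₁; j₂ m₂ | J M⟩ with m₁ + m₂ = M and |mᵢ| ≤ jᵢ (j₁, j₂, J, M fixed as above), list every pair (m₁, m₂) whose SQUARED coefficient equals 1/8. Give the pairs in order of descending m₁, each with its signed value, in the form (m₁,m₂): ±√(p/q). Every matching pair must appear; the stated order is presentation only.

Admissible pairs with m₁+m₂ = M = -1: (-3/2,1/2), (-1/2,-1/2), (1/2,-3/2), (3/2,-5/2)
  (m₁,m₂)=(3/2,-5/2): CG² = 1/8, CG = +√(1/8)   ← matches the target
  (m₁,m₂)=(1/2,-3/2): CG² = 49/120, CG = +√(49/120)
  (m₁,m₂)=(-1/2,-1/2): CG² = 1/60, CG = −√(1/60)
  (m₁,m₂)=(-3/2,1/2): CG² = 9/20, CG = −√(9/20)
Pairs with CG² = 1/8: (3/2,-5/2): +√(1/8)

(3/2,-5/2): +√(1/8)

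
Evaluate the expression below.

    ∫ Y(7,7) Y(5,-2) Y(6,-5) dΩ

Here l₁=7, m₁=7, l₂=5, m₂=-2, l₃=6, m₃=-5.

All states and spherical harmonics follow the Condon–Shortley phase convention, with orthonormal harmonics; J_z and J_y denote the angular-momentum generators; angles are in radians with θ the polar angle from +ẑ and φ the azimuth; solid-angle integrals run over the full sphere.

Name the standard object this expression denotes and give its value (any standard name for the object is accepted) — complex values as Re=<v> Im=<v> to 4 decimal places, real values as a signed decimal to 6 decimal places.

This is a Gaunt coefficient — the integral of a triple product of spherical harmonics over the sphere.
m-sum 0 ✓  L=18 even ✓  2≤6≤12 ✓
Π(2lᵢ+1) = 15×11×13 = 2145
triangle coeff Δ(7,5,6) = 1/174594420
Σ_t [1,5]: t=1:−1/4147200 t=2:+1/207360 t=3:−1/82944 t=4:+1/207360 t=5:−1/4147200 = -1/345600
(3j)²=420/46189 [(7 5 6; 0 0 0)], sign=-1
Σ_t [0,0]: t=0:+1/174182400 = 1/174182400
(3j)²=77/3876 [(7 5 6; 7 -2 -5)], sign=-1
⇒ 4πI² = 40425/104329
I = (+1)√(40425/104329/(4π)) = 0.17559719

Gaunt coefficient, +0.175597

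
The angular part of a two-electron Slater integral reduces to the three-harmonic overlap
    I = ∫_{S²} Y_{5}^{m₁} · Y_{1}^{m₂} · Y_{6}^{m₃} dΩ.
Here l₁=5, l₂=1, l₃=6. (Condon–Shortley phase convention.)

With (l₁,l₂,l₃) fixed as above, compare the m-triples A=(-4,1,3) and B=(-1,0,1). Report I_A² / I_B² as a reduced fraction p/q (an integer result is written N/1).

3/35

l's match ⇒ only the (l;m) 3-j factors differ between A and B.
A: triangle coeff Δ(5,1,6) = 1/858; Σ_t [0,0]: t=0:+1/725760 = 1/725760; (3j)²=1/286 [(5 1 6; -4 1 3)], sign=-1
B: triangle coeff Δ(5,1,6) = 1/858; Σ_t [0,0]: t=0:+1/17280 = 1/17280; (3j)²=35/858 [(5 1 6; -1 0 1)], sign=-1
I_A²/I_B² = (1/286)/(35/858) = 3/35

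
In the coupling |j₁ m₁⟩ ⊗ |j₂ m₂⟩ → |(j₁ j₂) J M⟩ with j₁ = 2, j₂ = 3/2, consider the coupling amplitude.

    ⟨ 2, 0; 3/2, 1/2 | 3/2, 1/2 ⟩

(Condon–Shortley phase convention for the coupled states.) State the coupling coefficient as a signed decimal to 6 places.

√[4·2!2!1!/6! · 2!2!2!1!2!1!] = √(16/45)
  +(−1)^1/∏(1,1,1,1,1,0)! = -1  (running -1)
  +(−1)^2/∏(2,0,0,0,2,1)! = 1/4  (running -3/4)
⟨..|..⟩ = √(16/45)·(-3/4) = -0.447214

-0.447214  (= −√(1/5))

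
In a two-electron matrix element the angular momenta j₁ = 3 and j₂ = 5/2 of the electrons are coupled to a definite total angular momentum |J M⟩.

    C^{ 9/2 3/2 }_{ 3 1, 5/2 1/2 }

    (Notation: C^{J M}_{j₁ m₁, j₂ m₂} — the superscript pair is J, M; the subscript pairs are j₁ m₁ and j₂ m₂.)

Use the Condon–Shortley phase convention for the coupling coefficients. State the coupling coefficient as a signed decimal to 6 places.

triangle: 1!*5!*4!/11! = 2880/39916800
(j±m)!: 4!*2!*3!*2!*6!*3! = 2488320
prefactor² = (2J+1)*Δ*N² = 138240/77
  k=0: +1/(0!*1!*2!*3!*3!*1!) = 1/72
  k=1: −1/(1!*0!*1!*2!*4!*2!) = -1/96
Σ = 1/288  ⇒  CG² = 138240/77*(1/288)² = 5/231
CG = +√(5/231) = +0.147122

+√(5/231) ≈ +0.147122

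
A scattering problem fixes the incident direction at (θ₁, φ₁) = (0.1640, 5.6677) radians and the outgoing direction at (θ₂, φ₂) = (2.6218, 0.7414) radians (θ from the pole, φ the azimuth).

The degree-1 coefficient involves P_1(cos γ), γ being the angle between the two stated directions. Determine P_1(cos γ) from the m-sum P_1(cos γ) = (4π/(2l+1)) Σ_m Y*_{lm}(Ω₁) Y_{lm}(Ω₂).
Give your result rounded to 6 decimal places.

Expand P_1 via completeness: Σ_{m} conj(Y_{1,m}) at Ω₁ times Y_{1,m} at Ω₂ —
  m=-1: Y*=(0.046056, -0.032567)  Y=(0.126564, -0.115890)  product (0.002055, -0.009459)
  m=+0: Y*=(0.482046, -0.000000)  Y=(-0.424069, 0.000000)  product (-0.204421, 0.000000)
  m=+1: Y*=(-0.046056, -0.032567)  Y=(-0.126564, -0.115890)  product (0.002055, 0.009459)
Accumulated sum (-0.200311, 0.000000); after 4π/(2l+1) scaling, (-0.839062, 0.000000) ⇒ P_1 = -0.839062

-0.839062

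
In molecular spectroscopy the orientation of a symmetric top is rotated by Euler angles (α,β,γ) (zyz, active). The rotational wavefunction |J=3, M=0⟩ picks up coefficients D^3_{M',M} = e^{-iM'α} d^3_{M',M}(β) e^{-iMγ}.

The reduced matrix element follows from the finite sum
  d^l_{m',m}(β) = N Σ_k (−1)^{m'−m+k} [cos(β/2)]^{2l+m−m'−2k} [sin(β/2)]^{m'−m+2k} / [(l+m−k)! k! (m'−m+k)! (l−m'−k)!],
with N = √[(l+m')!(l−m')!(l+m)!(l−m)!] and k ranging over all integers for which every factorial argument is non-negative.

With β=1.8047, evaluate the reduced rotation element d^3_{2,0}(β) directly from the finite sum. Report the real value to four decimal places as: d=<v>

d=-0.3003

d^3_{2,0}(β=1.8047) via the finite sum:
Half-angle: c=0.619767, s=0.784786. N=√(120·1·6·6)=65.726707
The bounds max(0,m−m')=0 and min(l+m,l−m')=1 give 2 terms
  k=0: (−1)^2·65.7267/(12)·0.6198^4·0.7848^2 = +0.497711
  k=1: (−1)^3·65.7267/(12)·0.6198^2·0.7848^4 = -0.798035
d^3_{2,0}(1.8047) = +0.497711 -0.798035 = -0.300324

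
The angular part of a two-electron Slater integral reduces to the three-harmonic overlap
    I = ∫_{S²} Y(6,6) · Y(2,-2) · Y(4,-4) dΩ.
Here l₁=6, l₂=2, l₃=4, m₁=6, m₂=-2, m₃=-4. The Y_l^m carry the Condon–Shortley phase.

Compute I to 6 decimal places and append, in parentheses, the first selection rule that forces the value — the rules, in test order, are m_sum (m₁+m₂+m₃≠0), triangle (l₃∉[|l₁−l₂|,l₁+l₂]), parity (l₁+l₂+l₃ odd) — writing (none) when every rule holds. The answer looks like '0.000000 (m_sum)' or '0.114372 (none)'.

0.353849 (none)

Rules hold: Σm=0, L=12 even, 4≤4≤8.
N = 13·5·9 = 585
Δ = 4!·8!·0!/13! = 1/6435
Racah Σ t=2..2: t=2:+1/2304 = 1/2304
⇒ 3j(6 2 4; 0 0 0)² = 5/143, sgn +1
Racah Σ t=0..0: t=0:+1/967680 = 1/967680
⇒ 3j(6 2 4; 6 -2 -4)² = 1/13, sgn +1
4πI² = N·(3j₀)²·(3jₘ)² = 225/143
I = +1·√(1.57343/4π) = 0.35384927
No selection rule forces the value: the integral is nonzero (none).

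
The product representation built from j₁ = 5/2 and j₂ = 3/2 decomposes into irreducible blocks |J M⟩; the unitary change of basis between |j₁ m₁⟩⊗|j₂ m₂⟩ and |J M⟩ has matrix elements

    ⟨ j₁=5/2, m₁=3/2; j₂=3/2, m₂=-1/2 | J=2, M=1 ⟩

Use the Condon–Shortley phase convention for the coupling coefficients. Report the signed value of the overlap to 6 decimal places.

triangle: 2!·3!·1!/7! = 12/5040
(j±m)!: 4!·1!·1!·2!·3!·1! = 288
prefactor² = (2J+1)·Δ·N² = 24/7
  k=0: +1/(0!·2!·1!·1!·2!·0!) = 1/4
  k=1: −1/(1!·1!·0!·0!·3!·1!) = -1/6
Σ = 1/12  ⇒  CG² = 24/7·(1/12)² = 1/42
CG = +√(1/42) = +0.154303

+√(1/42) ≈ +0.154303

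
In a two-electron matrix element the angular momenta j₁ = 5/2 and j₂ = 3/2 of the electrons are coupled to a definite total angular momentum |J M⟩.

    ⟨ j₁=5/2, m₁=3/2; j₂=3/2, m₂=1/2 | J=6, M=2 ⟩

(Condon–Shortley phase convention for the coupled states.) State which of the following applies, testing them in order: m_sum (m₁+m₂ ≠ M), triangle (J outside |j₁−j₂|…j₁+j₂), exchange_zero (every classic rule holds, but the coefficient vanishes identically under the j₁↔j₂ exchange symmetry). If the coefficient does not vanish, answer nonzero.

m-sum: m₁+m₂ = 3/2+1/2 = 2, M = 2  ✓
triangle: need |j₁−j₂| ≤ J ≤ j₁+j₂, i.e. J ∈ [1, 4]; J = 6 is outside ✗ ⇒ coefficient is 0

triangle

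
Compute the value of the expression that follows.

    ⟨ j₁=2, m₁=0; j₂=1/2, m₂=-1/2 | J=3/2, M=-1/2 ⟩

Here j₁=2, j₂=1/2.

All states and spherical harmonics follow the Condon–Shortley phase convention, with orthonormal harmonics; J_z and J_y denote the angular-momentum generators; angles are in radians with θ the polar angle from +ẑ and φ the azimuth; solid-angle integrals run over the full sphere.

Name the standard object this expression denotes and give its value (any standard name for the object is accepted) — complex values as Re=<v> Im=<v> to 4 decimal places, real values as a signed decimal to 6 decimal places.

This is a Clebsch–Gordan (vector-coupling) coefficient.
j₁+j₂−J=1  J+j₁−j₂=3  J−j₁+j₂=0  j₁+j₂+J+1=5
(j₁±m₁, j₂±m₂, J±M) = (2,2,0,1,1,2)
P² = 8/5
sum k=0..0:
  [0] +1/2 = 1/2
S = 1/2
C² = P²·S² = 2/5 ; C = +0.632456

Clebsch–Gordan coefficient, +√(2/5) ≈ +0.632456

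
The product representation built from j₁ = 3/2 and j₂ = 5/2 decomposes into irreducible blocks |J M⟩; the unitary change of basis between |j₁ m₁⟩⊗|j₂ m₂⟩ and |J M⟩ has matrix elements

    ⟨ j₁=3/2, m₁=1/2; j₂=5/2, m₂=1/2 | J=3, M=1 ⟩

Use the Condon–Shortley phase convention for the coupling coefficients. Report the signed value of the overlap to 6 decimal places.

+√(1/60) = +0.129099

j₁+j₂−J=1  J+j₁−j₂=2  J−j₁+j₂=4  j₁+j₂+J+1=8
(j₁±m₁, j₂±m₂, J±M) = (2,1,3,2,4,2)
P² = 48/5
sum k=0..1:
  [0] +1/6 = 1/6
  [1] −1/8 = -1/8
S = 1/24
C² = P²·S² = 1/60 ; C = +0.129099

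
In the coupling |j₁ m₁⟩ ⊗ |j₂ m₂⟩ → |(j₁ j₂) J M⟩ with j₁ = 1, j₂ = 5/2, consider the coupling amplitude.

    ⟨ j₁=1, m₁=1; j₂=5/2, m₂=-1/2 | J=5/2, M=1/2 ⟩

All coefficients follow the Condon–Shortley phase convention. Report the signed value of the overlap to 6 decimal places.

+√(18/35) ≈ +0.717137

√[6·1!1!4!/7! · 2!0!2!3!3!2!] = √(288/35)
  +(−1)^0/∏(0,1,0,2,1,2)! = 1/4  (running 1/4)
⟨..|..⟩ = √(288/35)·(1/4) = +0.717137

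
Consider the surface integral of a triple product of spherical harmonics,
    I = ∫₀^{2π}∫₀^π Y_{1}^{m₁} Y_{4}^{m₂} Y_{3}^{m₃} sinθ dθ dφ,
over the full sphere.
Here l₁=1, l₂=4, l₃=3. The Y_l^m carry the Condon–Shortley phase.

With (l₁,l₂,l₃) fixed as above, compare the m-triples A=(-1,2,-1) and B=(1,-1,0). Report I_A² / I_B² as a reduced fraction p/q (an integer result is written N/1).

Shared (l₁,l₂,l₃)=(1,4,3): N and (l;000)² cancel in I_A²/I_B².
A: Δ = 2!·0!·6!/9! = 1/252; Racah Σ t=2..2: t=2:+1/96 = 1/96; ⇒ 3j(1 4 3; -1 2 -1)² = 5/84, sgn +1
B: Δ = 2!·0!·6!/9! = 1/252; Racah Σ t=0..0: t=0:+1/72 = 1/72; ⇒ 3j(1 4 3; 1 -1 0)² = 5/126, sgn -1
I_A²/I_B² = (5/84)/(5/126) = 3/2

3/2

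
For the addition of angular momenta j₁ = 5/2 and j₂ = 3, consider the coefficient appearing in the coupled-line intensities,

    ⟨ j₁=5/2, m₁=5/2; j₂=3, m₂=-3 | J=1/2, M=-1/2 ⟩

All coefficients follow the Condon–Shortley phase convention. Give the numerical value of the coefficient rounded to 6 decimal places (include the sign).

+√(2/7) ≈ +0.534522

j₁+j₂−J=5  J+j₁−j₂=0  J−j₁+j₂=1  j₁+j₂+J+1=7
(j₁±m₁, j₂±m₂, J±M) = (5,0,0,6,0,1)
P² = 28800/7
sum k=0..0:
  [0] +1/120 = 1/120
S = 1/120
C² = P²·S² = 2/7 ; C = +0.534522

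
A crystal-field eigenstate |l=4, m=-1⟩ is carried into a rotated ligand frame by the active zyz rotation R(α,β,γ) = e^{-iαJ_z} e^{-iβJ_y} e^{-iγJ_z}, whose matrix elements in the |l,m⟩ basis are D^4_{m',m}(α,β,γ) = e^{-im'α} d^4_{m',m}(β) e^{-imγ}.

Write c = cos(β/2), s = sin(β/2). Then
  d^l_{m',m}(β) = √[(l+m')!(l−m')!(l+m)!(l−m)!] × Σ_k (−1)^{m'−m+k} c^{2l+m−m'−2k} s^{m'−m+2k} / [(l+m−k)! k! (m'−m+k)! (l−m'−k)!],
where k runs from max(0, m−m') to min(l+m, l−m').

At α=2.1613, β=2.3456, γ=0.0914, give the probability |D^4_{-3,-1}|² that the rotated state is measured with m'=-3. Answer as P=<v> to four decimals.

P=0.0371

D^4_{-3,-1}(2.1613,2.3456,0.0914) = e^{-i·-3·2.1613}·d^4_{-3,-1}(2.3456)·e^{-i·-1·0.0914}. Compute d first:
c=cos(2.345600/2)=0.387572, s=sin(2.345600/2)=0.921839; N=√[1·5040·6·120]=1904.940944
The bounds max(0,m−m')=2 and min(l+m,l−m')=3 give 2 terms
  k=2: (−1)^0·1904.9409/(240)·0.3876^6·0.9218^2 = +0.022861
  k=3: (−1)^1·1904.9409/(144)·0.3876^4·0.9218^4 = -0.215551
d^4_{-3,-1}(2.3456) = +0.022861 -0.215551 = -0.192690
|D^4_{-3,-1}|² = |d^4_{-3,-1}(β)|² = (-0.192690)² = 0.037129 (the z-rotation phases have unit modulus)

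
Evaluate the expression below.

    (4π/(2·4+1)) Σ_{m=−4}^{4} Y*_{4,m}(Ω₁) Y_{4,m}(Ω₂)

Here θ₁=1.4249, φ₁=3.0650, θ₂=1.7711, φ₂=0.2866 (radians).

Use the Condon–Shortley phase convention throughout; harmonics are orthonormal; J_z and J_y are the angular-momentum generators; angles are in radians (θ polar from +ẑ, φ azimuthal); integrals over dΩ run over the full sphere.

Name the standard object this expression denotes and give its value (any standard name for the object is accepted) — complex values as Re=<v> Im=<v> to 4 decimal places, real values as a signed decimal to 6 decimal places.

This sum is the spherical-harmonic addition theorem: it equals the Legendre polynomial P_l(cos γ) of the angle γ between the two directions.
Summing Y*_{l m}(θ₁,φ₁)·Y_{l m}(θ₂,φ₂) over m ∈ [−4, 4]; prefactor 4π/(2·4+1) = 1.396263:
  [-4]  conj(Y_{4,-4})(Ω₁) = 0.40428 - 0.12789j ; Y_{4,-4}(Ω₂) = 0.16808 - 0.37198j ; Δ = 0.02038 - 0.17188j
  [-3]  conj(Y_{4,-3})(Ω₁) = -0.17160 + 0.04014j ; Y_{4,-3}(Ω₂) = -0.15297 + 0.17761j ; Δ = 0.01912 - 0.03662j
  [-2]  conj(Y_{4,-2})(Ω₁) = -0.27574 + 0.04257j ; Y_{4,-2}(Ω₂) = -0.19513 + 0.12595j ; Δ = 0.04844 - 0.04304j
  [-1]  conj(Y_{4,-1})(Ω₁) = 0.19350 - 0.01485j ; Y_{4,-1}(Ω₂) = 0.24093 - 0.07101j ; Δ = 0.04557 - 0.01732j
  [+0]  conj(Y_{4,0})(Ω₁) = 0.25194 + 0.00000j ; Y_{4,0}(Ω₂) = 0.19752 + 0.00000j ; Δ = 0.04976 + 0.00000j
  [+1]  conj(Y_{4,1})(Ω₁) = -0.19350 - 0.01485j ; Y_{4,1}(Ω₂) = -0.24093 - 0.07101j ; Δ = 0.04557 + 0.01732j
  [+2]  conj(Y_{4,2})(Ω₁) = -0.27574 - 0.04257j ; Y_{4,2}(Ω₂) = -0.19513 - 0.12595j ; Δ = 0.04844 + 0.04304j
  [+3]  conj(Y_{4,3})(Ω₁) = 0.17160 + 0.04014j ; Y_{4,3}(Ω₂) = 0.15297 + 0.17761j ; Δ = 0.01912 + 0.03662j
  [+4]  conj(Y_{4,4})(Ω₁) = 0.40428 + 0.12789j ; Y_{4,4}(Ω₂) = 0.16808 + 0.37198j ; Δ = 0.02038 + 0.17188j
Accumulated sum 0.31678 - 0.00000j; after 4π/(2l+1) scaling, 0.44231 - 0.00000j ⇒ P_4 = 0.442313

Legendre polynomial (addition theorem), +0.442313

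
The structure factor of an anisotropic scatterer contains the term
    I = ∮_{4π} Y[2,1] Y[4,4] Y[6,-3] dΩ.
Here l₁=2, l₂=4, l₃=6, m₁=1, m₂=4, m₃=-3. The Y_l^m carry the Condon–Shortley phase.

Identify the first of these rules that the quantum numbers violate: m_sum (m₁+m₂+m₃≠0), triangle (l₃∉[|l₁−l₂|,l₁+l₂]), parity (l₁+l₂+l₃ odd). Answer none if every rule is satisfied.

m₁+m₂+m₃ = 1 + 4 − 3 = 2  ✗
triangle: |2−4|=2 ≤ l₃=6 ≤ 2+4=6
parity: l₁+l₂+l₃ = 12 is even

m_sum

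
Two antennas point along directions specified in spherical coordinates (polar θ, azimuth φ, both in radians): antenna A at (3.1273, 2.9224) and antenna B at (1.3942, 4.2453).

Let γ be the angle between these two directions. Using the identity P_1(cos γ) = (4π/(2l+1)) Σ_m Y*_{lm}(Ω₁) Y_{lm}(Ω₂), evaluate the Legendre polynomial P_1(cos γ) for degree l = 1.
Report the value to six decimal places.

-0.172210

Summing Y*_{l m}(θ₁,φ₁)·Y_{l m}(θ₂,φ₂) over m ∈ [−1, 1]; prefactor 4π/(2·1+1) = 4.188790:
  m=-1: (-0.00482 + 0.00107j) × (-0.15315 + 0.30369j) = 0.00041 - 0.00163j  (running Σ = 0.00041 - 0.00163j)
  m=0: (-0.48855 + 0.00000j) × (0.08584 + 0.00000j) = -0.04194 + 0.00000j  (running Σ = -0.04152 - 0.00163j)
  m=1: (0.00482 + 0.00107j) × (0.15315 + 0.30369j) = 0.00041 + 0.00163j  (running Σ = -0.04111 + 0.00000j)
Σ over m = -0.04111 + 0.00000j; ×(4π/3) → -0.17221 + 0.00000j. Real part: -0.172210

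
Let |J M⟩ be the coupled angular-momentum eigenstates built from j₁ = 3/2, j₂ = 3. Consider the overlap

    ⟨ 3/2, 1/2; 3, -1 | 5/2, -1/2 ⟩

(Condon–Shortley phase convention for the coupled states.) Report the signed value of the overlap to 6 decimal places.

-0.119523

√[6·2!1!4!/8! · 2!1!2!4!2!3!] = √(288/35)
  +(−1)^0/∏(0,2,1,2,0,2)! = 1/8  (running 1/8)
  +(−1)^1/∏(1,1,0,1,1,3)! = -1/6  (running -1/24)
⟨..|..⟩ = √(288/35)·(-1/24) = -0.119523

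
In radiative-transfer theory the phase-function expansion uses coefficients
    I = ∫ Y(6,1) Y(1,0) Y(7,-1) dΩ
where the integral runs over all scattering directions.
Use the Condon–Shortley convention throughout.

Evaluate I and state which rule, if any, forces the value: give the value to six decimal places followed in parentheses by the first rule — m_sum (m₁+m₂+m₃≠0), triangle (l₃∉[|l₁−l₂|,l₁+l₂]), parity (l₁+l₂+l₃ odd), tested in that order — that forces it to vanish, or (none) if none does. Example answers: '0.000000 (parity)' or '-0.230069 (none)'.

-0.242415 (none)

Rules hold: Σm=0, L=14 even, 5≤7≤7.
N = 13·3·15 = 585
Δ = 0!·12!·2!/15! = 1/1365
Racah Σ t=0..0: t=0:+1/518400 = 1/518400
⇒ 3j(6 1 7; 0 0 0)² = 7/195, sgn -1
Racah Σ t=0..0: t=0:+1/604800 = 1/604800
⇒ 3j(6 1 7; 1 0 -1)² = 16/455, sgn +1
4πI² = N·(3j₀)²·(3jₘ)² = 48/65
I = -1·√(0.738462/4π) = -0.24241473
No selection rule forces the value: the integral is nonzero (none).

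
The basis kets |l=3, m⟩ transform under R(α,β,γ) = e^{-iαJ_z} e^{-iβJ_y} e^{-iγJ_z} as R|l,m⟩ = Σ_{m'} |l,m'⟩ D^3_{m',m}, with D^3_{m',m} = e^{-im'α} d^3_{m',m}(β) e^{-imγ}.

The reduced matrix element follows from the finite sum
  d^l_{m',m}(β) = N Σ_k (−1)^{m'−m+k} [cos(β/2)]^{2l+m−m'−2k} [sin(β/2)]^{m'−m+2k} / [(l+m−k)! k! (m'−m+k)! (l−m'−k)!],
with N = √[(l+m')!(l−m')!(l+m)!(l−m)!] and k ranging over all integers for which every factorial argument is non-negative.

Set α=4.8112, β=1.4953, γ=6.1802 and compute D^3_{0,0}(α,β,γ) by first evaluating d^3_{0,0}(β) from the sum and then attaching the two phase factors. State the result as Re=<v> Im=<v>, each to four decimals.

Re=-0.1121 Im=0.0000

Split into d^3_{0,0}(β=1.4953) × two z-phases.
Half-angle: c=0.733289, s=0.679917. N=√(6·6·6·6)=36.000000
k: max(0,(0)−(0))=0 … min(3+(0),3−(0))=3
  k=0: (−1)^0·36.0000/(36)·0.7333^6·0.6799^0 = +0.155471
  k=1: (−1)^1·36.0000/(4)·0.7333^4·0.6799^2 = -1.202970
  k=2: (−1)^2·36.0000/(4)·0.7333^2·0.6799^4 = +1.034230
  k=3: (−1)^3·36.0000/(36)·0.7333^0·0.6799^6 = -0.098795
d^3_{0,0}(1.4953) = +0.155471 -1.202970 +1.034230 -0.098795 = -0.112064
D = (+1.000000+0.000000i)·(-0.112064)·(+1.000000+0.000000i) = -0.112064+0.000000i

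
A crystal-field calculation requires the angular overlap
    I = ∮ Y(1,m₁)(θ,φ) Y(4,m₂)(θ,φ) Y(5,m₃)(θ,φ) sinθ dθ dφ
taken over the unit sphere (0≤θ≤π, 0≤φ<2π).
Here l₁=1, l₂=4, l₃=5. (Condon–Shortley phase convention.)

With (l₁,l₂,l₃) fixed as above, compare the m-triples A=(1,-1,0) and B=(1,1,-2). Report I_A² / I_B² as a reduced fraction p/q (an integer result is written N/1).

10/21

Shared (l₁,l₂,l₃)=(1,4,5): N and (l;000)² cancel in I_A²/I_B².
A: Δ = 0!·2!·8!/11! = 1/495; Racah Σ t=0..0: t=0:+1/1440 = 1/1440; ⇒ 3j(1 4 5; 1 -1 0)² = 2/99, sgn -1
B: Δ = 0!·2!·8!/11! = 1/495; Racah Σ t=0..0: t=0:+1/1440 = 1/1440; ⇒ 3j(1 4 5; 1 1 -2)² = 7/165, sgn -1
I_A²/I_B² = (2/99)/(7/165) = 10/21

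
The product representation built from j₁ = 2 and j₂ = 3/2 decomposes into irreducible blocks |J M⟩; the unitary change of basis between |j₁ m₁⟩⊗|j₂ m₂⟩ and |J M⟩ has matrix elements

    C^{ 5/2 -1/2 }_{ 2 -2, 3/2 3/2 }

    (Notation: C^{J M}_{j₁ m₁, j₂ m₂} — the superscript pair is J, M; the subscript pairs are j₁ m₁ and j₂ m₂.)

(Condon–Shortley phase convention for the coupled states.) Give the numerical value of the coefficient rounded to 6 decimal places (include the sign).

-0.414039

triangle: 1!·3!·2!/7! = 12/5040
(j±m)!: 0!·4!·3!·0!·2!·3! = 1728
prefactor² = (2J+1)·Δ·N² = 864/35
  k=1: −1/(1!·0!·3!·2!·0!·0!) = -1/12
Σ = -1/12  ⇒  CG² = 864/35·(-1/12)² = 6/35
CG = −√(6/35) = -0.414039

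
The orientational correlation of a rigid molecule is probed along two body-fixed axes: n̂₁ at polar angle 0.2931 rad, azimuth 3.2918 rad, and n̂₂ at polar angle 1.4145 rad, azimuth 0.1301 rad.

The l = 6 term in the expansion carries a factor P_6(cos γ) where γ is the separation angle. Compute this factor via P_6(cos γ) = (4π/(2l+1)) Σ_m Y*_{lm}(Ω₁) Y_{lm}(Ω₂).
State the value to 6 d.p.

Term-by-term m-sum for l=6 (normalisation 4π/13 = 0.966644):
  term(m=-6) = 0.00013 + 0.00002j   from Y*(Ω₁)=0.00017 + 0.00022j, Y(Ω₂)=0.31888 - 0.31583j
  term(m=-5) = -0.00079 - 0.00008j   from Y*(Ω₁)=-0.00236 - 0.00220j, Y(Ω₂)=0.19496 - 0.14837j
  term(m=-4) = -0.00561 - 0.00045j   from Y*(Ω₁)=0.01862 + 0.01276j, Y(Ω₂)=-0.21618 + 0.12389j
  term(m=-3) = 0.02840 + 0.00172j   from Y*(Ω₁)=-0.09588 - 0.04639j, Y(Ω₂)=-0.24706 + 0.10164j
  term(m=-2) = 0.06155 + 0.00248j   from Y*(Ω₁)=0.31743 + 0.09834j, Y(Ω₂)=0.17911 - 0.04769j
  term(m=-1) = -0.16186 - 0.00326j   from Y*(Ω₁)=-0.58868 - 0.08909j, Y(Ω₂)=0.26962 - 0.03528j
  term(m=+0) = -0.04770 + 0.00000j   from Y*(Ω₁)=0.28452 + 0.00000j, Y(Ω₂)=-0.16766 + 0.00000j
  term(m=+1) = -0.16186 + 0.00326j   from Y*(Ω₁)=0.58868 - 0.08909j, Y(Ω₂)=-0.26962 - 0.03528j
  term(m=+2) = 0.06155 - 0.00248j   from Y*(Ω₁)=0.31743 - 0.09834j, Y(Ω₂)=0.17911 + 0.04769j
  term(m=+3) = 0.02840 - 0.00172j   from Y*(Ω₁)=0.09588 - 0.04639j, Y(Ω₂)=0.24706 + 0.10164j
  term(m=+4) = -0.00561 + 0.00045j   from Y*(Ω₁)=0.01862 - 0.01276j, Y(Ω₂)=-0.21618 - 0.12389j
  term(m=+5) = -0.00079 + 0.00008j   from Y*(Ω₁)=0.00236 - 0.00220j, Y(Ω₂)=-0.19496 - 0.14837j
  term(m=+6) = 0.00013 - 0.00002j   from Y*(Ω₁)=0.00017 - 0.00022j, Y(Ω₂)=0.31888 + 0.31583j
Σ over m = -0.20406 + 0.00000j; ×(4π/13) → -0.19725 + 0.00000j. Real part: -0.197255

-0.197255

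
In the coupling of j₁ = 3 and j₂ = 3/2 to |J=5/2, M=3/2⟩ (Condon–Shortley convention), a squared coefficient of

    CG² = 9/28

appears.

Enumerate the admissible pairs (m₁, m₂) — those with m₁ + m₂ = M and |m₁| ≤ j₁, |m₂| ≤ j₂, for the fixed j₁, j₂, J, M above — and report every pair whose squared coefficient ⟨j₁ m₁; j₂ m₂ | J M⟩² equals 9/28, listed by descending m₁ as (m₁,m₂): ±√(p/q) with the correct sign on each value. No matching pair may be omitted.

(3,-3/2): +√(9/28)

Admissible pairs with m₁+m₂ = M = 3/2: (0,3/2), (1,1/2), (2,-1/2), (3,-3/2)
  (m₁,m₂)=(3,-3/2): CG² = 9/28, CG = +√(9/28)   ← matches the target
  (m₁,m₂)=(2,-1/2): CG² = 1/14, CG = +√(1/14)
  (m₁,m₂)=(1,1/2): CG² = 7/20, CG = −√(7/20)
  (m₁,m₂)=(0,3/2): CG² = 9/35, CG = +√(9/35)
Pairs with CG² = 9/28: (3,-3/2): +√(9/28)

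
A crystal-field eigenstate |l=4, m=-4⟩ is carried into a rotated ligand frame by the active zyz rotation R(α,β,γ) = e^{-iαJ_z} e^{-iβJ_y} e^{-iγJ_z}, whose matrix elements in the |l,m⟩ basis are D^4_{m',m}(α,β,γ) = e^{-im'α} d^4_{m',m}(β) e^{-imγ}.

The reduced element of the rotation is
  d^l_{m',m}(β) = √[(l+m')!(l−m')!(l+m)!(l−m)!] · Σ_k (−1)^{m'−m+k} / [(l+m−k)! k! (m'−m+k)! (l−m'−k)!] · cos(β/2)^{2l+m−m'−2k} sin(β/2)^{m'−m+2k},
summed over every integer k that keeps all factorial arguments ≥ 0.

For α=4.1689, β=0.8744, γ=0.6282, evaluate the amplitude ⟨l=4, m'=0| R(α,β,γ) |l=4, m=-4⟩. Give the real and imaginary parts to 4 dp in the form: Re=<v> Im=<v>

Re=-0.1465 Im=0.1065

D^4_{0,-4}(4.1689,0.8744,0.6282) = e^{-i·0·4.1689}·d^4_{0,-4}(0.8744)·e^{-i·-4·0.6282}. Compute d first:
With c≡cos(β/2)=0.905941 and s≡sin(β/2)=0.423404, N=[24·24·1·40320]^{1/2}=4819.161753
The bounds max(0,m−m')=0 and min(l+m,l−m')=0 give 1 term
  k=0: (−1)^4·4819.1618/(576)·0.9059^4·0.4234^4 = +0.181122
d^4_{0,-4}(0.8744) = +0.181122
D = (+1.000000+0.000000i)·(+0.181122)·(-0.808738+0.588169i) = -0.146480+0.106530i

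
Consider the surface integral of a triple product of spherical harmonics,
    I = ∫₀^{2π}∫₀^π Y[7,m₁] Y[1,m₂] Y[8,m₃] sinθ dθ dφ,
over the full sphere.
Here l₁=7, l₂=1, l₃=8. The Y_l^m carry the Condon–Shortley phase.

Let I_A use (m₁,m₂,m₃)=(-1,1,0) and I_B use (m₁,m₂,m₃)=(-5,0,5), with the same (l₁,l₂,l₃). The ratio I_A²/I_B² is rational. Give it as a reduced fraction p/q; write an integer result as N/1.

28/39

Shared (l₁,l₂,l₃)=(7,1,8): N and (l;000)² cancel in I_A²/I_B².
A: Δ = 0!·14!·2!/17! = 1/2040; Racah Σ t=0..0: t=0:+1/58060800 = 1/58060800; ⇒ 3j(7 1 8; -1 1 0)² = 7/510, sgn +1
B: Δ = 0!·14!·2!/17! = 1/2040; Racah Σ t=0..0: t=0:+1/958003200 = 1/958003200; ⇒ 3j(7 1 8; -5 0 5)² = 13/680, sgn -1
I_A²/I_B² = (7/510)/(13/680) = 28/39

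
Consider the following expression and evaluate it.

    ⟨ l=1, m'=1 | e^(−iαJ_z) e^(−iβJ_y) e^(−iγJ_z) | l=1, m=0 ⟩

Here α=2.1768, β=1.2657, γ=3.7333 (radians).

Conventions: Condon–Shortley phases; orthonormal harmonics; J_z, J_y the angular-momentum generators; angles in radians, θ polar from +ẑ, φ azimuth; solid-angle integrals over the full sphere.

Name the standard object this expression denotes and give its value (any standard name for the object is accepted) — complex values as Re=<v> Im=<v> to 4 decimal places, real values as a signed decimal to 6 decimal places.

Wigner D-matrix element, Re=0.3842 Im=0.5544

This is a Wigner D-matrix element — the rotation-matrix element ⟨l m'| R(α,β,γ) |l m⟩ in the angular-momentum basis.
First d^1_{1,0}(β=1.2657), then the phase factors e^{-i(1)α} and e^{-i(0)γ}:
With c≡cos(β/2)=0.806345 and s≡sin(β/2)=0.591445, N=[2·1·1·1]^{1/2}=1.414214
k: max(0,(0)−(1))=0 … min(1+(0),1−(1))=0
  k=0: (−1)^1·1.4142/(1)·0.8063^1·0.5914^1 = -0.674451
d^1_{1,0}(1.2657) = -0.674451
Phases: e^{-i·(1)·2.1768}=-0.569587-0.821931i, e^{-i·(0)·3.7333}=+1.000000+0.000000i ⇒ D=+0.384159+0.554352i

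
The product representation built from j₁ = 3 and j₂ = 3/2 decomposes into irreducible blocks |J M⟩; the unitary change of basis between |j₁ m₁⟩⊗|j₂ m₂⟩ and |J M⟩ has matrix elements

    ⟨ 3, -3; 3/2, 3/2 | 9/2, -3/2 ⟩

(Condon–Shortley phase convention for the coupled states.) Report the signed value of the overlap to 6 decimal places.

+√(1/84) = +0.109109

√[10·0!6!3!/10! · 0!6!3!0!3!6!] = √(1555200/7)
  +(−1)^0/∏(0,0,6,3,0,0)! = 1/4320  (running 1/4320)
⟨..|..⟩ = √(1555200/7)·(1/4320) = +0.109109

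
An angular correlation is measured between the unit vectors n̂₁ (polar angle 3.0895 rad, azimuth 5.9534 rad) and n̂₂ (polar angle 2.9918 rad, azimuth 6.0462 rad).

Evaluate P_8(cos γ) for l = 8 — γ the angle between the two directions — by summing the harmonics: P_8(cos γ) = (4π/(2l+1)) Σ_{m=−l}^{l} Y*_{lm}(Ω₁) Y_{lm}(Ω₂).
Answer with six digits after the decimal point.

Summing Y*_{l m}(θ₁,φ₁)·Y_{l m}(θ₂,φ₂) over m ∈ [−8, 8]; prefactor 4π/(2·8+1) = 0.739198:
  m=-8: (-0.000000, -0.000000) × (-0.000000, 0.000000) = (0.000000, -0.000000)  (running Σ = (0.000000, -0.000000))
  m=-7: (0.000000, 0.000000) × (0.000000, -0.000003) = (0.000000, -0.000000)  (running Σ = (0.000000, -0.000000))
  m=-6: (-0.000000, -0.000000) × (0.000008, 0.000056) = (0.000000, -0.000000)  (running Σ = (0.000000, -0.000000))
  m=-5: (0.000000, 0.000004) × (-0.000261, -0.000643) = (0.000000, -0.000000)  (running Σ = (0.000000, -0.000000))
  m=-4: (0.000025, -0.000096) × (0.003692, 0.005140) = (0.000001, -0.000000)  (running Σ = (0.000001, -0.000000))
  m=-3: (-0.001073, 0.001632) × (-0.032324, -0.027837) = (0.000080, -0.000023)  (running Σ = (0.000081, -0.000023))
  m=-2: (0.021786, -0.016893) × (0.180371, 0.092525) = (0.005493, -0.001031)  (running Σ = (0.005573, -0.001054))
  m=-1: (-0.237368, 0.081248) × (-0.583954, -0.141039) = (0.150071, -0.013967)  (running Σ = (0.155644, -0.015021))
  m=0: (1.106978, -0.000000) × (0.738322, 0.000000) = (0.817306, 0.000000)  (running Σ = (0.972951, -0.015021))
  m=1: (0.237368, 0.081248) × (0.583954, -0.141039) = (0.150071, 0.013967)  (running Σ = (1.123022, -0.001054))
  m=2: (0.021786, 0.016893) × (0.180371, -0.092525) = (0.005493, 0.001031)  (running Σ = (1.128514, -0.000023))
  m=3: (0.001073, 0.001632) × (0.032324, -0.027837) = (0.000080, 0.000023)  (running Σ = (1.128594, -0.000000))
  m=4: (0.000025, 0.000096) × (0.003692, -0.005140) = (0.000001, 0.000000)  (running Σ = (1.128595, -0.000000))
  m=5: (-0.000000, 0.000004) × (0.000261, -0.000643) = (0.000000, 0.000000)  (running Σ = (1.128595, -0.000000))
  m=6: (-0.000000, 0.000000) × (0.000008, -0.000056) = (0.000000, 0.000000)  (running Σ = (1.128595, -0.000000))
  m=7: (-0.000000, 0.000000) × (-0.000000, -0.000003) = (0.000000, 0.000000)  (running Σ = (1.128595, -0.000000))
  m=8: (-0.000000, 0.000000) × (-0.000000, -0.000000) = (0.000000, 0.000000)  (running Σ = (1.128595, 0.000000))
Σ over m = (1.128595, 0.000000); ×(4π/17) → (0.834255, 0.000000). Real part: 0.834255

0.834255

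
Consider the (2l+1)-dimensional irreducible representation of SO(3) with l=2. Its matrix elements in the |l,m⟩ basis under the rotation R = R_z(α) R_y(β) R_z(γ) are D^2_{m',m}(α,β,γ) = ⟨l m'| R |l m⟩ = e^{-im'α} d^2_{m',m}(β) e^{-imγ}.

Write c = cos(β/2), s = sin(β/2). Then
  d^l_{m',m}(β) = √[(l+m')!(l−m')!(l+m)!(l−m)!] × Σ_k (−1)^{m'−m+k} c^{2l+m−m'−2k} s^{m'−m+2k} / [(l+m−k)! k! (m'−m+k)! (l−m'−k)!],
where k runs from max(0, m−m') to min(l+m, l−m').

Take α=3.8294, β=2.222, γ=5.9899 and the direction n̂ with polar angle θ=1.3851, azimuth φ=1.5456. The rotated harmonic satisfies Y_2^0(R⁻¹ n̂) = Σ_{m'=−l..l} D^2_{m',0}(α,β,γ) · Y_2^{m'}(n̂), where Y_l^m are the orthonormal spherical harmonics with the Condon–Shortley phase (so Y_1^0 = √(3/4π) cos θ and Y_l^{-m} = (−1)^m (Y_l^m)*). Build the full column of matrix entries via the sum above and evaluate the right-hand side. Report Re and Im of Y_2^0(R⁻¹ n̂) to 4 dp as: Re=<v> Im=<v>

Re=0.0521 Im=0.0000

Need the full column D^2_{m',0} for m'=−2..2 at α=3.8294, β=2.2220, γ=5.9899.
cos(β/2)=0.443766, sin(β/2)=0.896143
d^2_{-2,0}: single k=2 term ⇒ +0.387380;  D = +0.075130+0.380025i
d^2_{-1,0}: k∈[1..2] ⇒ +0.191829 -0.782278 = -0.590449;  D = +0.456205+0.374843i
d^2_{0,0}: k∈[0..2] ⇒ +0.038781 -0.632589 +0.644925 = +0.051116;  D = +0.051116+0.000000i
d^2_{1,0}: k∈[0..1] ⇒ -0.191829 +0.782278 = +0.590449;  D = -0.456205+0.374843i
d^2_{2,0}: single k=0 term ⇒ +0.387380;  D = +0.075130-0.380025i
Y_2^{m'}(θ=1.3851,φ=1.5456) and Σ D·Y over m':
  (+0.0751+0.3800i)·(-0.3726-0.0188i)  (+0.4562+0.3748i)·(+0.0035-0.1401i)  (+0.0511+0.0000i)·(-0.2831+0.0000i)  (-0.4562+0.3748i)·(-0.0035-0.1401i)  (+0.0751-0.3800i)·(-0.3726+0.0188i)
Y_2^0(R⁻¹ n̂) = +0.052102+0.000000i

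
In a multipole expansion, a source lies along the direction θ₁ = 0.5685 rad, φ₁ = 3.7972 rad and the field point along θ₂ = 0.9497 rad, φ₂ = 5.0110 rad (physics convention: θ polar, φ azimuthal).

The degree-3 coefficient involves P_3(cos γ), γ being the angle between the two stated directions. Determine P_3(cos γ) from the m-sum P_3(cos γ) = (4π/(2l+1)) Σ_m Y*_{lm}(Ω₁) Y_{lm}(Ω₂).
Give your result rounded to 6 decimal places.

Expand P_3 via completeness: Σ_{m} conj(Y_{3,m}) at Ω₁ times Y_{3,m} at Ω₂ —
  m=-3: (+0.025114-0.060065i) × (-0.175197-0.140222i) = -0.012822+0.007002i  (running Σ = -0.012822+0.007002i)
  m=-2: (+0.064072+0.241259i) × (-0.325241+0.221185i) = -0.074202-0.064295i  (running Σ = -0.087024-0.057294i)
  m=-1: (-0.351801-0.270567i) × (+0.053598+0.174125i) = +0.028257-0.075759i  (running Σ = -0.058768-0.133053i)
  m=0: (+0.173214-0.000000i) × (-0.283787+0.000000i) = -0.049156+0.000000i  (running Σ = -0.107923-0.133053i)
  m=1: (+0.351801-0.270567i) × (-0.053598+0.174125i) = +0.028257+0.075759i  (running Σ = -0.079667-0.057294i)
  m=2: (+0.064072-0.241259i) × (-0.325241-0.221185i) = -0.074202+0.064295i  (running Σ = -0.153869+0.007002i)
  m=3: (-0.025114-0.060065i) × (+0.175197-0.140222i) = -0.012822-0.007002i  (running Σ = -0.166691+0.000000i)
Total Σ_m = -0.166691+0.000000i. Multiply by 1.795196: -0.299243+0.000000i. P_3(cos γ) = -0.299243

-0.299243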